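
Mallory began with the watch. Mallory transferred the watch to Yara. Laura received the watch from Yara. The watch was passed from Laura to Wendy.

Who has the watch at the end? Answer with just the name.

Answer: Wendy

Derivation:
Tracking the watch through each event:
Start: Mallory has the watch.
After event 1: Yara has the watch.
After event 2: Laura has the watch.
After event 3: Wendy has the watch.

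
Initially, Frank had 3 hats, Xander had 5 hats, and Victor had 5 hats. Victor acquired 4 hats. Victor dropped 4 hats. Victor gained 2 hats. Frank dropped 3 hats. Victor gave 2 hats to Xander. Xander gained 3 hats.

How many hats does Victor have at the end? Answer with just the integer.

Answer: 5

Derivation:
Tracking counts step by step:
Start: Frank=3, Xander=5, Victor=5
Event 1 (Victor +4): Victor: 5 -> 9. State: Frank=3, Xander=5, Victor=9
Event 2 (Victor -4): Victor: 9 -> 5. State: Frank=3, Xander=5, Victor=5
Event 3 (Victor +2): Victor: 5 -> 7. State: Frank=3, Xander=5, Victor=7
Event 4 (Frank -3): Frank: 3 -> 0. State: Frank=0, Xander=5, Victor=7
Event 5 (Victor -> Xander, 2): Victor: 7 -> 5, Xander: 5 -> 7. State: Frank=0, Xander=7, Victor=5
Event 6 (Xander +3): Xander: 7 -> 10. State: Frank=0, Xander=10, Victor=5

Victor's final count: 5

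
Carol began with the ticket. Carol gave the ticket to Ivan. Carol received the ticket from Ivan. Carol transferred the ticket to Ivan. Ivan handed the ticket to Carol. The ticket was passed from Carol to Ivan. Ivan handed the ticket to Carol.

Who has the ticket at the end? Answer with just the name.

Answer: Carol

Derivation:
Tracking the ticket through each event:
Start: Carol has the ticket.
After event 1: Ivan has the ticket.
After event 2: Carol has the ticket.
After event 3: Ivan has the ticket.
After event 4: Carol has the ticket.
After event 5: Ivan has the ticket.
After event 6: Carol has the ticket.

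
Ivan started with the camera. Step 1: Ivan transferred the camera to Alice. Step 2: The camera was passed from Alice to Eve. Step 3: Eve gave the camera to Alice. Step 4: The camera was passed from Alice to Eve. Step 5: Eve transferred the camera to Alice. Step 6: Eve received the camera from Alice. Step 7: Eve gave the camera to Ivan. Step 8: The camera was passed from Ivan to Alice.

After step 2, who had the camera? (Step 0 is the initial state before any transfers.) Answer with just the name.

Answer: Eve

Derivation:
Tracking the camera holder through step 2:
After step 0 (start): Ivan
After step 1: Alice
After step 2: Eve

At step 2, the holder is Eve.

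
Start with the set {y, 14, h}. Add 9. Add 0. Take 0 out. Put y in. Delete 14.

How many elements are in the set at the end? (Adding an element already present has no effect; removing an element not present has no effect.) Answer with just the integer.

Tracking the set through each operation:
Start: {14, h, y}
Event 1 (add 9): added. Set: {14, 9, h, y}
Event 2 (add 0): added. Set: {0, 14, 9, h, y}
Event 3 (remove 0): removed. Set: {14, 9, h, y}
Event 4 (add y): already present, no change. Set: {14, 9, h, y}
Event 5 (remove 14): removed. Set: {9, h, y}

Final set: {9, h, y} (size 3)

Answer: 3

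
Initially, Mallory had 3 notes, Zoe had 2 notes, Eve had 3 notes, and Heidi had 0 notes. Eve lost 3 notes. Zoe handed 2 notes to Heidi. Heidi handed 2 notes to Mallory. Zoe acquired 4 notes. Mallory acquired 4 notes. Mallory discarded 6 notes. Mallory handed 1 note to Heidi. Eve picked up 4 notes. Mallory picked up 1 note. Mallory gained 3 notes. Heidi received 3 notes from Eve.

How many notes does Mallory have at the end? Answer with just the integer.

Answer: 6

Derivation:
Tracking counts step by step:
Start: Mallory=3, Zoe=2, Eve=3, Heidi=0
Event 1 (Eve -3): Eve: 3 -> 0. State: Mallory=3, Zoe=2, Eve=0, Heidi=0
Event 2 (Zoe -> Heidi, 2): Zoe: 2 -> 0, Heidi: 0 -> 2. State: Mallory=3, Zoe=0, Eve=0, Heidi=2
Event 3 (Heidi -> Mallory, 2): Heidi: 2 -> 0, Mallory: 3 -> 5. State: Mallory=5, Zoe=0, Eve=0, Heidi=0
Event 4 (Zoe +4): Zoe: 0 -> 4. State: Mallory=5, Zoe=4, Eve=0, Heidi=0
Event 5 (Mallory +4): Mallory: 5 -> 9. State: Mallory=9, Zoe=4, Eve=0, Heidi=0
Event 6 (Mallory -6): Mallory: 9 -> 3. State: Mallory=3, Zoe=4, Eve=0, Heidi=0
Event 7 (Mallory -> Heidi, 1): Mallory: 3 -> 2, Heidi: 0 -> 1. State: Mallory=2, Zoe=4, Eve=0, Heidi=1
Event 8 (Eve +4): Eve: 0 -> 4. State: Mallory=2, Zoe=4, Eve=4, Heidi=1
Event 9 (Mallory +1): Mallory: 2 -> 3. State: Mallory=3, Zoe=4, Eve=4, Heidi=1
Event 10 (Mallory +3): Mallory: 3 -> 6. State: Mallory=6, Zoe=4, Eve=4, Heidi=1
Event 11 (Eve -> Heidi, 3): Eve: 4 -> 1, Heidi: 1 -> 4. State: Mallory=6, Zoe=4, Eve=1, Heidi=4

Mallory's final count: 6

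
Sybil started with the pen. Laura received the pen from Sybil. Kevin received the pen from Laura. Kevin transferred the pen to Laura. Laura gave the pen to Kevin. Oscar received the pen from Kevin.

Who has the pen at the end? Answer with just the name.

Tracking the pen through each event:
Start: Sybil has the pen.
After event 1: Laura has the pen.
After event 2: Kevin has the pen.
After event 3: Laura has the pen.
After event 4: Kevin has the pen.
After event 5: Oscar has the pen.

Answer: Oscar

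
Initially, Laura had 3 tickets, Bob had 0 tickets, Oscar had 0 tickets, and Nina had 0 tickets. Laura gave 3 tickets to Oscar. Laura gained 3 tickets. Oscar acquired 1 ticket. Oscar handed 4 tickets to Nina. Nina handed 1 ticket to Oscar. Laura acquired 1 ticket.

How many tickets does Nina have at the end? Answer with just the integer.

Tracking counts step by step:
Start: Laura=3, Bob=0, Oscar=0, Nina=0
Event 1 (Laura -> Oscar, 3): Laura: 3 -> 0, Oscar: 0 -> 3. State: Laura=0, Bob=0, Oscar=3, Nina=0
Event 2 (Laura +3): Laura: 0 -> 3. State: Laura=3, Bob=0, Oscar=3, Nina=0
Event 3 (Oscar +1): Oscar: 3 -> 4. State: Laura=3, Bob=0, Oscar=4, Nina=0
Event 4 (Oscar -> Nina, 4): Oscar: 4 -> 0, Nina: 0 -> 4. State: Laura=3, Bob=0, Oscar=0, Nina=4
Event 5 (Nina -> Oscar, 1): Nina: 4 -> 3, Oscar: 0 -> 1. State: Laura=3, Bob=0, Oscar=1, Nina=3
Event 6 (Laura +1): Laura: 3 -> 4. State: Laura=4, Bob=0, Oscar=1, Nina=3

Nina's final count: 3

Answer: 3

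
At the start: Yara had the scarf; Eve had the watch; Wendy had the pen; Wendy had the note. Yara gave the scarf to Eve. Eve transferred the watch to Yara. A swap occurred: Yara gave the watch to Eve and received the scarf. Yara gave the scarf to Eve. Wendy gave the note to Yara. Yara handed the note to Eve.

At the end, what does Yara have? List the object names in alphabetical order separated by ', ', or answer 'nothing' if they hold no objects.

Answer: nothing

Derivation:
Tracking all object holders:
Start: scarf:Yara, watch:Eve, pen:Wendy, note:Wendy
Event 1 (give scarf: Yara -> Eve). State: scarf:Eve, watch:Eve, pen:Wendy, note:Wendy
Event 2 (give watch: Eve -> Yara). State: scarf:Eve, watch:Yara, pen:Wendy, note:Wendy
Event 3 (swap watch<->scarf: now watch:Eve, scarf:Yara). State: scarf:Yara, watch:Eve, pen:Wendy, note:Wendy
Event 4 (give scarf: Yara -> Eve). State: scarf:Eve, watch:Eve, pen:Wendy, note:Wendy
Event 5 (give note: Wendy -> Yara). State: scarf:Eve, watch:Eve, pen:Wendy, note:Yara
Event 6 (give note: Yara -> Eve). State: scarf:Eve, watch:Eve, pen:Wendy, note:Eve

Final state: scarf:Eve, watch:Eve, pen:Wendy, note:Eve
Yara holds: (nothing).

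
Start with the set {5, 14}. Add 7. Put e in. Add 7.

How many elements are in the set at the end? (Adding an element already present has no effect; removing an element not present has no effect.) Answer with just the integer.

Answer: 4

Derivation:
Tracking the set through each operation:
Start: {14, 5}
Event 1 (add 7): added. Set: {14, 5, 7}
Event 2 (add e): added. Set: {14, 5, 7, e}
Event 3 (add 7): already present, no change. Set: {14, 5, 7, e}

Final set: {14, 5, 7, e} (size 4)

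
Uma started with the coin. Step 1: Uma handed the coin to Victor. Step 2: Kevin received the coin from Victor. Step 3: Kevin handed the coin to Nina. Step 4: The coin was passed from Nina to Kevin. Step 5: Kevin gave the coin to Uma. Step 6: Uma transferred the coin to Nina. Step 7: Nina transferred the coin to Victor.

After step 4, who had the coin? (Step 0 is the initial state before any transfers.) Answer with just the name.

Answer: Kevin

Derivation:
Tracking the coin holder through step 4:
After step 0 (start): Uma
After step 1: Victor
After step 2: Kevin
After step 3: Nina
After step 4: Kevin

At step 4, the holder is Kevin.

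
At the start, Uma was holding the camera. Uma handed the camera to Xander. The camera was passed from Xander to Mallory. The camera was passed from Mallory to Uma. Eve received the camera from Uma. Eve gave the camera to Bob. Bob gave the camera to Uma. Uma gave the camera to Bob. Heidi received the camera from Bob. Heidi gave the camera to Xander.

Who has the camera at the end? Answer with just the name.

Tracking the camera through each event:
Start: Uma has the camera.
After event 1: Xander has the camera.
After event 2: Mallory has the camera.
After event 3: Uma has the camera.
After event 4: Eve has the camera.
After event 5: Bob has the camera.
After event 6: Uma has the camera.
After event 7: Bob has the camera.
After event 8: Heidi has the camera.
After event 9: Xander has the camera.

Answer: Xander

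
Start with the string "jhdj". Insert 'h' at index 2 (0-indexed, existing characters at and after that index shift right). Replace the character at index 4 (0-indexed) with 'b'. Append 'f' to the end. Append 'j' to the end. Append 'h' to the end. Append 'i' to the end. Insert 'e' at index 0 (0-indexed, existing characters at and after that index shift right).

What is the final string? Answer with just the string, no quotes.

Applying each edit step by step:
Start: "jhdj"
Op 1 (insert 'h' at idx 2): "jhdj" -> "jhhdj"
Op 2 (replace idx 4: 'j' -> 'b'): "jhhdj" -> "jhhdb"
Op 3 (append 'f'): "jhhdb" -> "jhhdbf"
Op 4 (append 'j'): "jhhdbf" -> "jhhdbfj"
Op 5 (append 'h'): "jhhdbfj" -> "jhhdbfjh"
Op 6 (append 'i'): "jhhdbfjh" -> "jhhdbfjhi"
Op 7 (insert 'e' at idx 0): "jhhdbfjhi" -> "ejhhdbfjhi"

Answer: ejhhdbfjhi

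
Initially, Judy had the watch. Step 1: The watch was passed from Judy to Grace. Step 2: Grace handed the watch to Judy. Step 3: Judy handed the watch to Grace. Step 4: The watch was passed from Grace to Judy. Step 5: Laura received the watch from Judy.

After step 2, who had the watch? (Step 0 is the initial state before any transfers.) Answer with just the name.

Answer: Judy

Derivation:
Tracking the watch holder through step 2:
After step 0 (start): Judy
After step 1: Grace
After step 2: Judy

At step 2, the holder is Judy.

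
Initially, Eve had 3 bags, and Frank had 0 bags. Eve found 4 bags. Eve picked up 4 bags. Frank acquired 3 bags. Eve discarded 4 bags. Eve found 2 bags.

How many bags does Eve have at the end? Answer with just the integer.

Answer: 9

Derivation:
Tracking counts step by step:
Start: Eve=3, Frank=0
Event 1 (Eve +4): Eve: 3 -> 7. State: Eve=7, Frank=0
Event 2 (Eve +4): Eve: 7 -> 11. State: Eve=11, Frank=0
Event 3 (Frank +3): Frank: 0 -> 3. State: Eve=11, Frank=3
Event 4 (Eve -4): Eve: 11 -> 7. State: Eve=7, Frank=3
Event 5 (Eve +2): Eve: 7 -> 9. State: Eve=9, Frank=3

Eve's final count: 9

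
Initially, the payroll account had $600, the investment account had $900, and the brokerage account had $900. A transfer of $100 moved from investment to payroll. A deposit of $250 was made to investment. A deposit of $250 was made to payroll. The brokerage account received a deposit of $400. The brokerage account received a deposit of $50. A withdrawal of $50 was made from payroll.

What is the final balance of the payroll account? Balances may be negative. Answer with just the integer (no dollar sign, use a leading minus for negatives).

Tracking account balances step by step:
Start: payroll=600, investment=900, brokerage=900
Event 1 (transfer 100 investment -> payroll): investment: 900 - 100 = 800, payroll: 600 + 100 = 700. Balances: payroll=700, investment=800, brokerage=900
Event 2 (deposit 250 to investment): investment: 800 + 250 = 1050. Balances: payroll=700, investment=1050, brokerage=900
Event 3 (deposit 250 to payroll): payroll: 700 + 250 = 950. Balances: payroll=950, investment=1050, brokerage=900
Event 4 (deposit 400 to brokerage): brokerage: 900 + 400 = 1300. Balances: payroll=950, investment=1050, brokerage=1300
Event 5 (deposit 50 to brokerage): brokerage: 1300 + 50 = 1350. Balances: payroll=950, investment=1050, brokerage=1350
Event 6 (withdraw 50 from payroll): payroll: 950 - 50 = 900. Balances: payroll=900, investment=1050, brokerage=1350

Final balance of payroll: 900

Answer: 900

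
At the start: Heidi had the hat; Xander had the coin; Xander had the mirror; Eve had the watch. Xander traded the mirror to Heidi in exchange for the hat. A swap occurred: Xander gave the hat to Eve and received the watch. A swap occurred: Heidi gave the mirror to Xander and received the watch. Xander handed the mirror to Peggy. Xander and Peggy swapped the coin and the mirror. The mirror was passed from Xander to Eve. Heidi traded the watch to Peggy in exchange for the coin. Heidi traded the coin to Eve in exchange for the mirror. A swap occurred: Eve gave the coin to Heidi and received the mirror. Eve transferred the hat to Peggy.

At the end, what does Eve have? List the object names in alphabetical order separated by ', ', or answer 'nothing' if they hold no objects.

Answer: mirror

Derivation:
Tracking all object holders:
Start: hat:Heidi, coin:Xander, mirror:Xander, watch:Eve
Event 1 (swap mirror<->hat: now mirror:Heidi, hat:Xander). State: hat:Xander, coin:Xander, mirror:Heidi, watch:Eve
Event 2 (swap hat<->watch: now hat:Eve, watch:Xander). State: hat:Eve, coin:Xander, mirror:Heidi, watch:Xander
Event 3 (swap mirror<->watch: now mirror:Xander, watch:Heidi). State: hat:Eve, coin:Xander, mirror:Xander, watch:Heidi
Event 4 (give mirror: Xander -> Peggy). State: hat:Eve, coin:Xander, mirror:Peggy, watch:Heidi
Event 5 (swap coin<->mirror: now coin:Peggy, mirror:Xander). State: hat:Eve, coin:Peggy, mirror:Xander, watch:Heidi
Event 6 (give mirror: Xander -> Eve). State: hat:Eve, coin:Peggy, mirror:Eve, watch:Heidi
Event 7 (swap watch<->coin: now watch:Peggy, coin:Heidi). State: hat:Eve, coin:Heidi, mirror:Eve, watch:Peggy
Event 8 (swap coin<->mirror: now coin:Eve, mirror:Heidi). State: hat:Eve, coin:Eve, mirror:Heidi, watch:Peggy
Event 9 (swap coin<->mirror: now coin:Heidi, mirror:Eve). State: hat:Eve, coin:Heidi, mirror:Eve, watch:Peggy
Event 10 (give hat: Eve -> Peggy). State: hat:Peggy, coin:Heidi, mirror:Eve, watch:Peggy

Final state: hat:Peggy, coin:Heidi, mirror:Eve, watch:Peggy
Eve holds: mirror.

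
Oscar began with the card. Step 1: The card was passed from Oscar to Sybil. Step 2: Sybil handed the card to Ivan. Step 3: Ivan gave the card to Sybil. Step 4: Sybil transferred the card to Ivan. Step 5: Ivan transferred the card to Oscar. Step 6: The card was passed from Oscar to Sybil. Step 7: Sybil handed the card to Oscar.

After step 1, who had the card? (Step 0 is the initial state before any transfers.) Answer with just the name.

Answer: Sybil

Derivation:
Tracking the card holder through step 1:
After step 0 (start): Oscar
After step 1: Sybil

At step 1, the holder is Sybil.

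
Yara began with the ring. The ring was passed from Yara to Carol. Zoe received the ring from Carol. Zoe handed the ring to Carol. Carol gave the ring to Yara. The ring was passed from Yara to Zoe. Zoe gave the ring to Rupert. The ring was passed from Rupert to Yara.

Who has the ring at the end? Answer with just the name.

Tracking the ring through each event:
Start: Yara has the ring.
After event 1: Carol has the ring.
After event 2: Zoe has the ring.
After event 3: Carol has the ring.
After event 4: Yara has the ring.
After event 5: Zoe has the ring.
After event 6: Rupert has the ring.
After event 7: Yara has the ring.

Answer: Yara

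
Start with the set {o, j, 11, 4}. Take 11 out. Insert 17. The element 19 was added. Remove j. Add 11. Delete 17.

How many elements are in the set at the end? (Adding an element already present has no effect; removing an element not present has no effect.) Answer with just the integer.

Answer: 4

Derivation:
Tracking the set through each operation:
Start: {11, 4, j, o}
Event 1 (remove 11): removed. Set: {4, j, o}
Event 2 (add 17): added. Set: {17, 4, j, o}
Event 3 (add 19): added. Set: {17, 19, 4, j, o}
Event 4 (remove j): removed. Set: {17, 19, 4, o}
Event 5 (add 11): added. Set: {11, 17, 19, 4, o}
Event 6 (remove 17): removed. Set: {11, 19, 4, o}

Final set: {11, 19, 4, o} (size 4)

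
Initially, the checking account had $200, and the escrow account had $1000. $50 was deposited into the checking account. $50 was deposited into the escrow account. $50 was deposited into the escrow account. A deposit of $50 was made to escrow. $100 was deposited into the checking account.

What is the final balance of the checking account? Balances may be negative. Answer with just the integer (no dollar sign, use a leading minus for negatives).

Tracking account balances step by step:
Start: checking=200, escrow=1000
Event 1 (deposit 50 to checking): checking: 200 + 50 = 250. Balances: checking=250, escrow=1000
Event 2 (deposit 50 to escrow): escrow: 1000 + 50 = 1050. Balances: checking=250, escrow=1050
Event 3 (deposit 50 to escrow): escrow: 1050 + 50 = 1100. Balances: checking=250, escrow=1100
Event 4 (deposit 50 to escrow): escrow: 1100 + 50 = 1150. Balances: checking=250, escrow=1150
Event 5 (deposit 100 to checking): checking: 250 + 100 = 350. Balances: checking=350, escrow=1150

Final balance of checking: 350

Answer: 350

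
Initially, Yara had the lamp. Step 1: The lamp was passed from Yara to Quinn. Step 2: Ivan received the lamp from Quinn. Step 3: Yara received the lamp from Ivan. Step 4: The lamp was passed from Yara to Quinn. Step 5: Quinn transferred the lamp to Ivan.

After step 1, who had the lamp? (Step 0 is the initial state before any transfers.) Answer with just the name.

Tracking the lamp holder through step 1:
After step 0 (start): Yara
After step 1: Quinn

At step 1, the holder is Quinn.

Answer: Quinn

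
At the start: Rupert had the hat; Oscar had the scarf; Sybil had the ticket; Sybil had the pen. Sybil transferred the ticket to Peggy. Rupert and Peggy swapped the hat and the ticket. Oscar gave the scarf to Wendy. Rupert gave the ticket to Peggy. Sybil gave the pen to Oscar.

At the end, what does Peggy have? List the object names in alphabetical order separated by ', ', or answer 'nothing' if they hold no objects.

Tracking all object holders:
Start: hat:Rupert, scarf:Oscar, ticket:Sybil, pen:Sybil
Event 1 (give ticket: Sybil -> Peggy). State: hat:Rupert, scarf:Oscar, ticket:Peggy, pen:Sybil
Event 2 (swap hat<->ticket: now hat:Peggy, ticket:Rupert). State: hat:Peggy, scarf:Oscar, ticket:Rupert, pen:Sybil
Event 3 (give scarf: Oscar -> Wendy). State: hat:Peggy, scarf:Wendy, ticket:Rupert, pen:Sybil
Event 4 (give ticket: Rupert -> Peggy). State: hat:Peggy, scarf:Wendy, ticket:Peggy, pen:Sybil
Event 5 (give pen: Sybil -> Oscar). State: hat:Peggy, scarf:Wendy, ticket:Peggy, pen:Oscar

Final state: hat:Peggy, scarf:Wendy, ticket:Peggy, pen:Oscar
Peggy holds: hat, ticket.

Answer: hat, ticket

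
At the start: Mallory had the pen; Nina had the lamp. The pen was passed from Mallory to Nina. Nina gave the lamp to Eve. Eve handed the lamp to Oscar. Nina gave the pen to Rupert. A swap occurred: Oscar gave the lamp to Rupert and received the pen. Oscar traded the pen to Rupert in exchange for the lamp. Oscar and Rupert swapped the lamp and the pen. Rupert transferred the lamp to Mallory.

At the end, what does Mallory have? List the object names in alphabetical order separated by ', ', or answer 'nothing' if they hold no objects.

Tracking all object holders:
Start: pen:Mallory, lamp:Nina
Event 1 (give pen: Mallory -> Nina). State: pen:Nina, lamp:Nina
Event 2 (give lamp: Nina -> Eve). State: pen:Nina, lamp:Eve
Event 3 (give lamp: Eve -> Oscar). State: pen:Nina, lamp:Oscar
Event 4 (give pen: Nina -> Rupert). State: pen:Rupert, lamp:Oscar
Event 5 (swap lamp<->pen: now lamp:Rupert, pen:Oscar). State: pen:Oscar, lamp:Rupert
Event 6 (swap pen<->lamp: now pen:Rupert, lamp:Oscar). State: pen:Rupert, lamp:Oscar
Event 7 (swap lamp<->pen: now lamp:Rupert, pen:Oscar). State: pen:Oscar, lamp:Rupert
Event 8 (give lamp: Rupert -> Mallory). State: pen:Oscar, lamp:Mallory

Final state: pen:Oscar, lamp:Mallory
Mallory holds: lamp.

Answer: lamp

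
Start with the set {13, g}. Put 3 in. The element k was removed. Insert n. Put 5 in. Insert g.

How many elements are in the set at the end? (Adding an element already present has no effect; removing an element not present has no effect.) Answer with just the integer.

Tracking the set through each operation:
Start: {13, g}
Event 1 (add 3): added. Set: {13, 3, g}
Event 2 (remove k): not present, no change. Set: {13, 3, g}
Event 3 (add n): added. Set: {13, 3, g, n}
Event 4 (add 5): added. Set: {13, 3, 5, g, n}
Event 5 (add g): already present, no change. Set: {13, 3, 5, g, n}

Final set: {13, 3, 5, g, n} (size 5)

Answer: 5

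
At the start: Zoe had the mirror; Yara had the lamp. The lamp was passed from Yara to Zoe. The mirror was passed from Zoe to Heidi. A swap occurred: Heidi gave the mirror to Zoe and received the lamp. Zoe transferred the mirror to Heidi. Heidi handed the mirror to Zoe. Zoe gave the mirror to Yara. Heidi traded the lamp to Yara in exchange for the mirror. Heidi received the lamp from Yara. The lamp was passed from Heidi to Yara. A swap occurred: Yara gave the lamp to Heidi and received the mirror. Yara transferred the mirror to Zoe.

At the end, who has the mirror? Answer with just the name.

Answer: Zoe

Derivation:
Tracking all object holders:
Start: mirror:Zoe, lamp:Yara
Event 1 (give lamp: Yara -> Zoe). State: mirror:Zoe, lamp:Zoe
Event 2 (give mirror: Zoe -> Heidi). State: mirror:Heidi, lamp:Zoe
Event 3 (swap mirror<->lamp: now mirror:Zoe, lamp:Heidi). State: mirror:Zoe, lamp:Heidi
Event 4 (give mirror: Zoe -> Heidi). State: mirror:Heidi, lamp:Heidi
Event 5 (give mirror: Heidi -> Zoe). State: mirror:Zoe, lamp:Heidi
Event 6 (give mirror: Zoe -> Yara). State: mirror:Yara, lamp:Heidi
Event 7 (swap lamp<->mirror: now lamp:Yara, mirror:Heidi). State: mirror:Heidi, lamp:Yara
Event 8 (give lamp: Yara -> Heidi). State: mirror:Heidi, lamp:Heidi
Event 9 (give lamp: Heidi -> Yara). State: mirror:Heidi, lamp:Yara
Event 10 (swap lamp<->mirror: now lamp:Heidi, mirror:Yara). State: mirror:Yara, lamp:Heidi
Event 11 (give mirror: Yara -> Zoe). State: mirror:Zoe, lamp:Heidi

Final state: mirror:Zoe, lamp:Heidi
The mirror is held by Zoe.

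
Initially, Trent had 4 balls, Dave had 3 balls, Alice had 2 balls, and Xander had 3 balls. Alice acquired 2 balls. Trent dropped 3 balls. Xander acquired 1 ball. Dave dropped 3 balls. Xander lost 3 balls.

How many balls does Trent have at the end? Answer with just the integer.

Tracking counts step by step:
Start: Trent=4, Dave=3, Alice=2, Xander=3
Event 1 (Alice +2): Alice: 2 -> 4. State: Trent=4, Dave=3, Alice=4, Xander=3
Event 2 (Trent -3): Trent: 4 -> 1. State: Trent=1, Dave=3, Alice=4, Xander=3
Event 3 (Xander +1): Xander: 3 -> 4. State: Trent=1, Dave=3, Alice=4, Xander=4
Event 4 (Dave -3): Dave: 3 -> 0. State: Trent=1, Dave=0, Alice=4, Xander=4
Event 5 (Xander -3): Xander: 4 -> 1. State: Trent=1, Dave=0, Alice=4, Xander=1

Trent's final count: 1

Answer: 1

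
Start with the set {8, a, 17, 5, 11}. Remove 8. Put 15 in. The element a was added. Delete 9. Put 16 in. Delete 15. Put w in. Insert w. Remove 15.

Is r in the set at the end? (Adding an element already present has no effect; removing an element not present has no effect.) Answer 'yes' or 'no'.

Tracking the set through each operation:
Start: {11, 17, 5, 8, a}
Event 1 (remove 8): removed. Set: {11, 17, 5, a}
Event 2 (add 15): added. Set: {11, 15, 17, 5, a}
Event 3 (add a): already present, no change. Set: {11, 15, 17, 5, a}
Event 4 (remove 9): not present, no change. Set: {11, 15, 17, 5, a}
Event 5 (add 16): added. Set: {11, 15, 16, 17, 5, a}
Event 6 (remove 15): removed. Set: {11, 16, 17, 5, a}
Event 7 (add w): added. Set: {11, 16, 17, 5, a, w}
Event 8 (add w): already present, no change. Set: {11, 16, 17, 5, a, w}
Event 9 (remove 15): not present, no change. Set: {11, 16, 17, 5, a, w}

Final set: {11, 16, 17, 5, a, w} (size 6)
r is NOT in the final set.

Answer: no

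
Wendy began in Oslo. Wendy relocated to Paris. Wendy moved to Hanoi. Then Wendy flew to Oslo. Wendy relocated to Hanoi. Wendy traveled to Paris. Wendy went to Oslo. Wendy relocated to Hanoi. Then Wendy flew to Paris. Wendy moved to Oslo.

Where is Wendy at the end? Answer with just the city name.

Tracking Wendy's location:
Start: Wendy is in Oslo.
After move 1: Oslo -> Paris. Wendy is in Paris.
After move 2: Paris -> Hanoi. Wendy is in Hanoi.
After move 3: Hanoi -> Oslo. Wendy is in Oslo.
After move 4: Oslo -> Hanoi. Wendy is in Hanoi.
After move 5: Hanoi -> Paris. Wendy is in Paris.
After move 6: Paris -> Oslo. Wendy is in Oslo.
After move 7: Oslo -> Hanoi. Wendy is in Hanoi.
After move 8: Hanoi -> Paris. Wendy is in Paris.
After move 9: Paris -> Oslo. Wendy is in Oslo.

Answer: Oslo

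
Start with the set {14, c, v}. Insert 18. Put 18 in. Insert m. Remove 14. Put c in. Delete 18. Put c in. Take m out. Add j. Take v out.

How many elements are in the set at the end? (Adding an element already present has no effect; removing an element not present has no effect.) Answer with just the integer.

Tracking the set through each operation:
Start: {14, c, v}
Event 1 (add 18): added. Set: {14, 18, c, v}
Event 2 (add 18): already present, no change. Set: {14, 18, c, v}
Event 3 (add m): added. Set: {14, 18, c, m, v}
Event 4 (remove 14): removed. Set: {18, c, m, v}
Event 5 (add c): already present, no change. Set: {18, c, m, v}
Event 6 (remove 18): removed. Set: {c, m, v}
Event 7 (add c): already present, no change. Set: {c, m, v}
Event 8 (remove m): removed. Set: {c, v}
Event 9 (add j): added. Set: {c, j, v}
Event 10 (remove v): removed. Set: {c, j}

Final set: {c, j} (size 2)

Answer: 2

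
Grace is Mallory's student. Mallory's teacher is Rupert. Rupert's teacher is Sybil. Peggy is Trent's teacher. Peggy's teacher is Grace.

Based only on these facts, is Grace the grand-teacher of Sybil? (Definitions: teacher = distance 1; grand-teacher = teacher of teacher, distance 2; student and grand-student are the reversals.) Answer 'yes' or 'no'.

Answer: no

Derivation:
Reconstructing the teacher chain from the given facts:
  Sybil -> Rupert -> Mallory -> Grace -> Peggy -> Trent
(each arrow means 'teacher of the next')
Positions in the chain (0 = top):
  position of Sybil: 0
  position of Rupert: 1
  position of Mallory: 2
  position of Grace: 3
  position of Peggy: 4
  position of Trent: 5

Grace is at position 3, Sybil is at position 0; signed distance (j - i) = -3.
'grand-teacher' requires j - i = 2. Actual distance is -3, so the relation does NOT hold.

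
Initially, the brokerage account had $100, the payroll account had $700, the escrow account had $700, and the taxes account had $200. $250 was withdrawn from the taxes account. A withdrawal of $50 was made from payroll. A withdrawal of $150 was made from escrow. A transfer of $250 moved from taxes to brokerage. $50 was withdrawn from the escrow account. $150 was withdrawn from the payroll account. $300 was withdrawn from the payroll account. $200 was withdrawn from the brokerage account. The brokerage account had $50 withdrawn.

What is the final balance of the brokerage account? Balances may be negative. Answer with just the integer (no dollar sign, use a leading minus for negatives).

Tracking account balances step by step:
Start: brokerage=100, payroll=700, escrow=700, taxes=200
Event 1 (withdraw 250 from taxes): taxes: 200 - 250 = -50. Balances: brokerage=100, payroll=700, escrow=700, taxes=-50
Event 2 (withdraw 50 from payroll): payroll: 700 - 50 = 650. Balances: brokerage=100, payroll=650, escrow=700, taxes=-50
Event 3 (withdraw 150 from escrow): escrow: 700 - 150 = 550. Balances: brokerage=100, payroll=650, escrow=550, taxes=-50
Event 4 (transfer 250 taxes -> brokerage): taxes: -50 - 250 = -300, brokerage: 100 + 250 = 350. Balances: brokerage=350, payroll=650, escrow=550, taxes=-300
Event 5 (withdraw 50 from escrow): escrow: 550 - 50 = 500. Balances: brokerage=350, payroll=650, escrow=500, taxes=-300
Event 6 (withdraw 150 from payroll): payroll: 650 - 150 = 500. Balances: brokerage=350, payroll=500, escrow=500, taxes=-300
Event 7 (withdraw 300 from payroll): payroll: 500 - 300 = 200. Balances: brokerage=350, payroll=200, escrow=500, taxes=-300
Event 8 (withdraw 200 from brokerage): brokerage: 350 - 200 = 150. Balances: brokerage=150, payroll=200, escrow=500, taxes=-300
Event 9 (withdraw 50 from brokerage): brokerage: 150 - 50 = 100. Balances: brokerage=100, payroll=200, escrow=500, taxes=-300

Final balance of brokerage: 100

Answer: 100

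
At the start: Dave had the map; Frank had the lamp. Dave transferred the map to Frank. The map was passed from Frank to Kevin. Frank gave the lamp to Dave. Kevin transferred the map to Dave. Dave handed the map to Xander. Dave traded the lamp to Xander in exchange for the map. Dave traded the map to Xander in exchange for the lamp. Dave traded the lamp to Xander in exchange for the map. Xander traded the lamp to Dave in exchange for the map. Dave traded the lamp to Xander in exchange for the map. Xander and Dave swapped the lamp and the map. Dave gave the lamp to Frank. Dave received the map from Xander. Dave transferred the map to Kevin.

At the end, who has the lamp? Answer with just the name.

Tracking all object holders:
Start: map:Dave, lamp:Frank
Event 1 (give map: Dave -> Frank). State: map:Frank, lamp:Frank
Event 2 (give map: Frank -> Kevin). State: map:Kevin, lamp:Frank
Event 3 (give lamp: Frank -> Dave). State: map:Kevin, lamp:Dave
Event 4 (give map: Kevin -> Dave). State: map:Dave, lamp:Dave
Event 5 (give map: Dave -> Xander). State: map:Xander, lamp:Dave
Event 6 (swap lamp<->map: now lamp:Xander, map:Dave). State: map:Dave, lamp:Xander
Event 7 (swap map<->lamp: now map:Xander, lamp:Dave). State: map:Xander, lamp:Dave
Event 8 (swap lamp<->map: now lamp:Xander, map:Dave). State: map:Dave, lamp:Xander
Event 9 (swap lamp<->map: now lamp:Dave, map:Xander). State: map:Xander, lamp:Dave
Event 10 (swap lamp<->map: now lamp:Xander, map:Dave). State: map:Dave, lamp:Xander
Event 11 (swap lamp<->map: now lamp:Dave, map:Xander). State: map:Xander, lamp:Dave
Event 12 (give lamp: Dave -> Frank). State: map:Xander, lamp:Frank
Event 13 (give map: Xander -> Dave). State: map:Dave, lamp:Frank
Event 14 (give map: Dave -> Kevin). State: map:Kevin, lamp:Frank

Final state: map:Kevin, lamp:Frank
The lamp is held by Frank.

Answer: Frank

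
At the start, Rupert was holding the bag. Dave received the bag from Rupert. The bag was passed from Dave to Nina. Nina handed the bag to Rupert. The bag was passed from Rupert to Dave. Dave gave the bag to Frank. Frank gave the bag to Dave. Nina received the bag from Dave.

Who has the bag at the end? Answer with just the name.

Tracking the bag through each event:
Start: Rupert has the bag.
After event 1: Dave has the bag.
After event 2: Nina has the bag.
After event 3: Rupert has the bag.
After event 4: Dave has the bag.
After event 5: Frank has the bag.
After event 6: Dave has the bag.
After event 7: Nina has the bag.

Answer: Nina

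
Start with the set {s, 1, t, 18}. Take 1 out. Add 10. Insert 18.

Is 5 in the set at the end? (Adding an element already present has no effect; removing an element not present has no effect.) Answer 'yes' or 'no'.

Answer: no

Derivation:
Tracking the set through each operation:
Start: {1, 18, s, t}
Event 1 (remove 1): removed. Set: {18, s, t}
Event 2 (add 10): added. Set: {10, 18, s, t}
Event 3 (add 18): already present, no change. Set: {10, 18, s, t}

Final set: {10, 18, s, t} (size 4)
5 is NOT in the final set.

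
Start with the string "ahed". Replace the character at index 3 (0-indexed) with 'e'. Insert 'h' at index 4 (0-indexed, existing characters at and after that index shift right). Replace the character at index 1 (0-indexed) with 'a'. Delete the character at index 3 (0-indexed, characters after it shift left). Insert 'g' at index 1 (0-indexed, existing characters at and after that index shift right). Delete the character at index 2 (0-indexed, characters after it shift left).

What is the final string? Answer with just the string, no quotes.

Answer: ageh

Derivation:
Applying each edit step by step:
Start: "ahed"
Op 1 (replace idx 3: 'd' -> 'e'): "ahed" -> "ahee"
Op 2 (insert 'h' at idx 4): "ahee" -> "aheeh"
Op 3 (replace idx 1: 'h' -> 'a'): "aheeh" -> "aaeeh"
Op 4 (delete idx 3 = 'e'): "aaeeh" -> "aaeh"
Op 5 (insert 'g' at idx 1): "aaeh" -> "agaeh"
Op 6 (delete idx 2 = 'a'): "agaeh" -> "ageh"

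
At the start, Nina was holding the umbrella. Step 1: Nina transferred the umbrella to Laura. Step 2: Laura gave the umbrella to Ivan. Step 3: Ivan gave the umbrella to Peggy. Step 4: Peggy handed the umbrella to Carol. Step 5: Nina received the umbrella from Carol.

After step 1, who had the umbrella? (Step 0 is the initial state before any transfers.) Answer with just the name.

Answer: Laura

Derivation:
Tracking the umbrella holder through step 1:
After step 0 (start): Nina
After step 1: Laura

At step 1, the holder is Laura.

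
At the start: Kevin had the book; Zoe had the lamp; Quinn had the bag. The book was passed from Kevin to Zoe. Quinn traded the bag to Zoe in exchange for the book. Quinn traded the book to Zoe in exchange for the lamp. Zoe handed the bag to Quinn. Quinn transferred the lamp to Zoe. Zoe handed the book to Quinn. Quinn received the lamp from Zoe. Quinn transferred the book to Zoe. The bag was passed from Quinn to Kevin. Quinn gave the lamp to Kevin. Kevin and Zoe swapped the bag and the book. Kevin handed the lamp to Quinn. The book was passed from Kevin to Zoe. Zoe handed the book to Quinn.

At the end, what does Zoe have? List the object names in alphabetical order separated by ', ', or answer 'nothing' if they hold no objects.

Tracking all object holders:
Start: book:Kevin, lamp:Zoe, bag:Quinn
Event 1 (give book: Kevin -> Zoe). State: book:Zoe, lamp:Zoe, bag:Quinn
Event 2 (swap bag<->book: now bag:Zoe, book:Quinn). State: book:Quinn, lamp:Zoe, bag:Zoe
Event 3 (swap book<->lamp: now book:Zoe, lamp:Quinn). State: book:Zoe, lamp:Quinn, bag:Zoe
Event 4 (give bag: Zoe -> Quinn). State: book:Zoe, lamp:Quinn, bag:Quinn
Event 5 (give lamp: Quinn -> Zoe). State: book:Zoe, lamp:Zoe, bag:Quinn
Event 6 (give book: Zoe -> Quinn). State: book:Quinn, lamp:Zoe, bag:Quinn
Event 7 (give lamp: Zoe -> Quinn). State: book:Quinn, lamp:Quinn, bag:Quinn
Event 8 (give book: Quinn -> Zoe). State: book:Zoe, lamp:Quinn, bag:Quinn
Event 9 (give bag: Quinn -> Kevin). State: book:Zoe, lamp:Quinn, bag:Kevin
Event 10 (give lamp: Quinn -> Kevin). State: book:Zoe, lamp:Kevin, bag:Kevin
Event 11 (swap bag<->book: now bag:Zoe, book:Kevin). State: book:Kevin, lamp:Kevin, bag:Zoe
Event 12 (give lamp: Kevin -> Quinn). State: book:Kevin, lamp:Quinn, bag:Zoe
Event 13 (give book: Kevin -> Zoe). State: book:Zoe, lamp:Quinn, bag:Zoe
Event 14 (give book: Zoe -> Quinn). State: book:Quinn, lamp:Quinn, bag:Zoe

Final state: book:Quinn, lamp:Quinn, bag:Zoe
Zoe holds: bag.

Answer: bag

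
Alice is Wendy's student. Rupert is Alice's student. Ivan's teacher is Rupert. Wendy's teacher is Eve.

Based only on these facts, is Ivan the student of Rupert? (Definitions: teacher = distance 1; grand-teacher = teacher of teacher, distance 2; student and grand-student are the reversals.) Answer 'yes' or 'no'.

Reconstructing the teacher chain from the given facts:
  Eve -> Wendy -> Alice -> Rupert -> Ivan
(each arrow means 'teacher of the next')
Positions in the chain (0 = top):
  position of Eve: 0
  position of Wendy: 1
  position of Alice: 2
  position of Rupert: 3
  position of Ivan: 4

Ivan is at position 4, Rupert is at position 3; signed distance (j - i) = -1.
'student' requires j - i = -1. Actual distance is -1, so the relation HOLDS.

Answer: yes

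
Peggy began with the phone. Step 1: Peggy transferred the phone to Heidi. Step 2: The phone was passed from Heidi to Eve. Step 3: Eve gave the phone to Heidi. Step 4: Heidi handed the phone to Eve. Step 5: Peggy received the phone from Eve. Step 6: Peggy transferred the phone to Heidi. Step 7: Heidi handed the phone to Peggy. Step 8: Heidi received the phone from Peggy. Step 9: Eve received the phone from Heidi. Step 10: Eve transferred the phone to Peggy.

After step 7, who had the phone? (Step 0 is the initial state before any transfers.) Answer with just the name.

Tracking the phone holder through step 7:
After step 0 (start): Peggy
After step 1: Heidi
After step 2: Eve
After step 3: Heidi
After step 4: Eve
After step 5: Peggy
After step 6: Heidi
After step 7: Peggy

At step 7, the holder is Peggy.

Answer: Peggy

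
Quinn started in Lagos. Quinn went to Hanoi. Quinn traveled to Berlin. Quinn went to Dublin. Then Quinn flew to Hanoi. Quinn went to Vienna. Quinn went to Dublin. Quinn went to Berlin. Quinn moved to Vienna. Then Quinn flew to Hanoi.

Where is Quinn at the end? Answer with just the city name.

Answer: Hanoi

Derivation:
Tracking Quinn's location:
Start: Quinn is in Lagos.
After move 1: Lagos -> Hanoi. Quinn is in Hanoi.
After move 2: Hanoi -> Berlin. Quinn is in Berlin.
After move 3: Berlin -> Dublin. Quinn is in Dublin.
After move 4: Dublin -> Hanoi. Quinn is in Hanoi.
After move 5: Hanoi -> Vienna. Quinn is in Vienna.
After move 6: Vienna -> Dublin. Quinn is in Dublin.
After move 7: Dublin -> Berlin. Quinn is in Berlin.
After move 8: Berlin -> Vienna. Quinn is in Vienna.
After move 9: Vienna -> Hanoi. Quinn is in Hanoi.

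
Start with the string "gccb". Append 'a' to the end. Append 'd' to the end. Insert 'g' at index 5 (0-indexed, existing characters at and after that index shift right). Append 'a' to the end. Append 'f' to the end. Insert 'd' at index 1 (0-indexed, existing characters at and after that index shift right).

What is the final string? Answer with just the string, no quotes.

Applying each edit step by step:
Start: "gccb"
Op 1 (append 'a'): "gccb" -> "gccba"
Op 2 (append 'd'): "gccba" -> "gccbad"
Op 3 (insert 'g' at idx 5): "gccbad" -> "gccbagd"
Op 4 (append 'a'): "gccbagd" -> "gccbagda"
Op 5 (append 'f'): "gccbagda" -> "gccbagdaf"
Op 6 (insert 'd' at idx 1): "gccbagdaf" -> "gdccbagdaf"

Answer: gdccbagdaf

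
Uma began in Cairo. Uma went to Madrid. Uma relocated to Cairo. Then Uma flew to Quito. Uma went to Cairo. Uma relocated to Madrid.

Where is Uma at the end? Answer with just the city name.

Tracking Uma's location:
Start: Uma is in Cairo.
After move 1: Cairo -> Madrid. Uma is in Madrid.
After move 2: Madrid -> Cairo. Uma is in Cairo.
After move 3: Cairo -> Quito. Uma is in Quito.
After move 4: Quito -> Cairo. Uma is in Cairo.
After move 5: Cairo -> Madrid. Uma is in Madrid.

Answer: Madrid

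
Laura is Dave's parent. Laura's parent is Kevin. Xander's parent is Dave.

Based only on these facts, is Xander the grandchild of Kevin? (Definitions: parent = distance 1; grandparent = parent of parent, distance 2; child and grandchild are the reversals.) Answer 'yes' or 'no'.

Reconstructing the parent chain from the given facts:
  Kevin -> Laura -> Dave -> Xander
(each arrow means 'parent of the next')
Positions in the chain (0 = top):
  position of Kevin: 0
  position of Laura: 1
  position of Dave: 2
  position of Xander: 3

Xander is at position 3, Kevin is at position 0; signed distance (j - i) = -3.
'grandchild' requires j - i = -2. Actual distance is -3, so the relation does NOT hold.

Answer: no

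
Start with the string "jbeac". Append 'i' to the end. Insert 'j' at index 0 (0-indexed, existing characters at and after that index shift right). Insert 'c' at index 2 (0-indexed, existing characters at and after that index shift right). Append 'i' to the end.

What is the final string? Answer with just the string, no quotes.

Applying each edit step by step:
Start: "jbeac"
Op 1 (append 'i'): "jbeac" -> "jbeaci"
Op 2 (insert 'j' at idx 0): "jbeaci" -> "jjbeaci"
Op 3 (insert 'c' at idx 2): "jjbeaci" -> "jjcbeaci"
Op 4 (append 'i'): "jjcbeaci" -> "jjcbeacii"

Answer: jjcbeacii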